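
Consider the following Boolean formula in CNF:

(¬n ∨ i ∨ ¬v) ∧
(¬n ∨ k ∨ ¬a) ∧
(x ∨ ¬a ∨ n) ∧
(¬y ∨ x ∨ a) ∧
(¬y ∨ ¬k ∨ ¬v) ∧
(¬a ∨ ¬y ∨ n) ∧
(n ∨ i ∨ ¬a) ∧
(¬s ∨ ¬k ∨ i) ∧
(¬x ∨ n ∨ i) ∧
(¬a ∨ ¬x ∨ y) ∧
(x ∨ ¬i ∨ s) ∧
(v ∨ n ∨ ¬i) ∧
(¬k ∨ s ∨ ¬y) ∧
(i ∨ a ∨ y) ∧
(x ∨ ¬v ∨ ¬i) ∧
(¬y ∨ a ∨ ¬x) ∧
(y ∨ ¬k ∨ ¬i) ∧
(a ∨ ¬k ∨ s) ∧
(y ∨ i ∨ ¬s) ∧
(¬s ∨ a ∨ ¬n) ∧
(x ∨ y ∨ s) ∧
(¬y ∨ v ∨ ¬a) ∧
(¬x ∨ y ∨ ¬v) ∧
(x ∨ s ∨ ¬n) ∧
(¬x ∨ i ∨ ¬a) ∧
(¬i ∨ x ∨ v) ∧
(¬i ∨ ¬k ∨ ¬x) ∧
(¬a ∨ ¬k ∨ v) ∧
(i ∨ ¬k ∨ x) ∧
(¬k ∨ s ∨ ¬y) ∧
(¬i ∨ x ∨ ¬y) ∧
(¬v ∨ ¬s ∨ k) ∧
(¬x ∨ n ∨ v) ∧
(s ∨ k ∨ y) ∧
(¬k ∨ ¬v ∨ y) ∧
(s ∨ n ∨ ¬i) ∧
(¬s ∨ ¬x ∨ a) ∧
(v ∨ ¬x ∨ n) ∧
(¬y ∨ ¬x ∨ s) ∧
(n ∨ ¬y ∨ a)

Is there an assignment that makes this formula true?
No

No, the formula is not satisfiable.

No assignment of truth values to the variables can make all 40 clauses true simultaneously.

The formula is UNSAT (unsatisfiable).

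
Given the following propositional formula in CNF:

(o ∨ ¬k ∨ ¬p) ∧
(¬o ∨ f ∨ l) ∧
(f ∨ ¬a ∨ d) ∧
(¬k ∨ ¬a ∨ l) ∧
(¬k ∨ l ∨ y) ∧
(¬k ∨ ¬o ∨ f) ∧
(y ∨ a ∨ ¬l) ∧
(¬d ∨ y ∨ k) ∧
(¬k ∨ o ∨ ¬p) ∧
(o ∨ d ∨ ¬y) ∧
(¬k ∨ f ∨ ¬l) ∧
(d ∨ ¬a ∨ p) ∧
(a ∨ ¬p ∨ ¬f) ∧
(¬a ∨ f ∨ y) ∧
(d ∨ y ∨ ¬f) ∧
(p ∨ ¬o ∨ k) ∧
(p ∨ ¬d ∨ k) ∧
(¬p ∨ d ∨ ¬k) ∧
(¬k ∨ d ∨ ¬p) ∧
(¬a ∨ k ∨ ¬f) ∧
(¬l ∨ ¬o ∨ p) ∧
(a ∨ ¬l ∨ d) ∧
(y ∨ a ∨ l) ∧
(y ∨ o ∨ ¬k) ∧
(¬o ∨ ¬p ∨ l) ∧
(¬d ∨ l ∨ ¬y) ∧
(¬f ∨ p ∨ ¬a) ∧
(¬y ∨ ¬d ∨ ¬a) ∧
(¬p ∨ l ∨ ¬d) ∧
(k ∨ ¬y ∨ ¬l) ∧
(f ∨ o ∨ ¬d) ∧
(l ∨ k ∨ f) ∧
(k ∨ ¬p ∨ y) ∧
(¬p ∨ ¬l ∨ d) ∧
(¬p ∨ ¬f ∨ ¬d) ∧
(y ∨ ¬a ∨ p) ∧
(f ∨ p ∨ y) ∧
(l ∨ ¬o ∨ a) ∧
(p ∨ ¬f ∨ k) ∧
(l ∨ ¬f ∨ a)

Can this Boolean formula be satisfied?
Yes

Yes, the formula is satisfiable.

One satisfying assignment is: y=True, a=False, f=True, d=True, k=True, l=True, p=False, o=False

Verification: With this assignment, all 40 clauses evaluate to true.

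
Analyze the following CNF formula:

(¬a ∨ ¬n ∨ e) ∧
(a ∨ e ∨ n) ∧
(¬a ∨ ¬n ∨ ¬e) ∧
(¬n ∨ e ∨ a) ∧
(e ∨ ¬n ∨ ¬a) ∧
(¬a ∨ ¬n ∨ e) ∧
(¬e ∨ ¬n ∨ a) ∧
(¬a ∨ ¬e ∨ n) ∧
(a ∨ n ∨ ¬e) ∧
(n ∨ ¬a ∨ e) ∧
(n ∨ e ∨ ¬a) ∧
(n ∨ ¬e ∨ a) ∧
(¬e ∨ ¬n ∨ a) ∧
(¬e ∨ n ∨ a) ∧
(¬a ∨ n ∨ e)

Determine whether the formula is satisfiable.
No

No, the formula is not satisfiable.

No assignment of truth values to the variables can make all 15 clauses true simultaneously.

The formula is UNSAT (unsatisfiable).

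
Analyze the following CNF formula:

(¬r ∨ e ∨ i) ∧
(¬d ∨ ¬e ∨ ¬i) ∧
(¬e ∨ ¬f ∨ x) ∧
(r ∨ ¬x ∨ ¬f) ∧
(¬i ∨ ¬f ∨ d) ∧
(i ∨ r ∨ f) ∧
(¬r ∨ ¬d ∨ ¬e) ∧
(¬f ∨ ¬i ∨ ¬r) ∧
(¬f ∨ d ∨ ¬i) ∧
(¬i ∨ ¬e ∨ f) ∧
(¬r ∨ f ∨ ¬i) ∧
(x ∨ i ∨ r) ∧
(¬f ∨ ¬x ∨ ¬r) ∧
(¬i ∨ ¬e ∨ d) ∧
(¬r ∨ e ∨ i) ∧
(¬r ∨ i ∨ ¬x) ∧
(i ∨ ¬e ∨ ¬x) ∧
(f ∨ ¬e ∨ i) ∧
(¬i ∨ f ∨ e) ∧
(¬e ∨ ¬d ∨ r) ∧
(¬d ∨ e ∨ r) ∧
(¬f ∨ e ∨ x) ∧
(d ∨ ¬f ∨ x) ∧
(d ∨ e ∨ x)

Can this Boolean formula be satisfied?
No

No, the formula is not satisfiable.

No assignment of truth values to the variables can make all 24 clauses true simultaneously.

The formula is UNSAT (unsatisfiable).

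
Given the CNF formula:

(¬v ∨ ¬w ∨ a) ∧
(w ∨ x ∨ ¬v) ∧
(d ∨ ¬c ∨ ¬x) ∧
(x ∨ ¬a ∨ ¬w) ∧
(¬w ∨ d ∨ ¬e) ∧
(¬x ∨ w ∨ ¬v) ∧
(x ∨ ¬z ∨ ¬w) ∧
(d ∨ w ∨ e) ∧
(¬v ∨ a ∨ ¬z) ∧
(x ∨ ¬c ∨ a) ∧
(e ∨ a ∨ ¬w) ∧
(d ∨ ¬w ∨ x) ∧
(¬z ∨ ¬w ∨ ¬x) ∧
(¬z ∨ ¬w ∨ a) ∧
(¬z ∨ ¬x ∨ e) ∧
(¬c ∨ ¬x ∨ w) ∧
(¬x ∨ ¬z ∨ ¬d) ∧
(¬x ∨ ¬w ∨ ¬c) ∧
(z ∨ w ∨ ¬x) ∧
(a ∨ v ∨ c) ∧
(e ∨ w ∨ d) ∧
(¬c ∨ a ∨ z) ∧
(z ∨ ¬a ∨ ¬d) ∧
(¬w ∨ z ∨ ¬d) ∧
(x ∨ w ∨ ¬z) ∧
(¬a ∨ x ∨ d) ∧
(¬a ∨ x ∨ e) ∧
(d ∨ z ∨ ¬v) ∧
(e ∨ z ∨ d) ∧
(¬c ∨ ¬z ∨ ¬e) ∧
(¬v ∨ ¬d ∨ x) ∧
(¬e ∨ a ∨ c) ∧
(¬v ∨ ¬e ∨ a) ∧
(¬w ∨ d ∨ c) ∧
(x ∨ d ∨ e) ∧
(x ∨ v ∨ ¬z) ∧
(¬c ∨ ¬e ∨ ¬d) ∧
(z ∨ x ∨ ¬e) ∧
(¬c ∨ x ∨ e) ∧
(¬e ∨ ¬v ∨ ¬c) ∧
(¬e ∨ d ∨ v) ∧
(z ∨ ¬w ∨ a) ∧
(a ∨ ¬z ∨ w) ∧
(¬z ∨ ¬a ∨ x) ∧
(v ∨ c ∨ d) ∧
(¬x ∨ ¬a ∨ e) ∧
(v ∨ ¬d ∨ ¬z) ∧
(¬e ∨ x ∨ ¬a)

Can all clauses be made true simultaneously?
No

No, the formula is not satisfiable.

No assignment of truth values to the variables can make all 48 clauses true simultaneously.

The formula is UNSAT (unsatisfiable).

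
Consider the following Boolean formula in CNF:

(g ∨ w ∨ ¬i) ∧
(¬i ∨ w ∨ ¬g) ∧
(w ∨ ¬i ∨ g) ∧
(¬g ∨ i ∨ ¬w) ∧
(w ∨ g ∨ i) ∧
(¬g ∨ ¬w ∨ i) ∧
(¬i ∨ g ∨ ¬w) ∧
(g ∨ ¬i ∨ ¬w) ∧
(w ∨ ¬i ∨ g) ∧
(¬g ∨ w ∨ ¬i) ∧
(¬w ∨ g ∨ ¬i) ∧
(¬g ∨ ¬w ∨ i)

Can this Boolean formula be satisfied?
Yes

Yes, the formula is satisfiable.

One satisfying assignment is: w=False, g=True, i=False

Verification: With this assignment, all 12 clauses evaluate to true.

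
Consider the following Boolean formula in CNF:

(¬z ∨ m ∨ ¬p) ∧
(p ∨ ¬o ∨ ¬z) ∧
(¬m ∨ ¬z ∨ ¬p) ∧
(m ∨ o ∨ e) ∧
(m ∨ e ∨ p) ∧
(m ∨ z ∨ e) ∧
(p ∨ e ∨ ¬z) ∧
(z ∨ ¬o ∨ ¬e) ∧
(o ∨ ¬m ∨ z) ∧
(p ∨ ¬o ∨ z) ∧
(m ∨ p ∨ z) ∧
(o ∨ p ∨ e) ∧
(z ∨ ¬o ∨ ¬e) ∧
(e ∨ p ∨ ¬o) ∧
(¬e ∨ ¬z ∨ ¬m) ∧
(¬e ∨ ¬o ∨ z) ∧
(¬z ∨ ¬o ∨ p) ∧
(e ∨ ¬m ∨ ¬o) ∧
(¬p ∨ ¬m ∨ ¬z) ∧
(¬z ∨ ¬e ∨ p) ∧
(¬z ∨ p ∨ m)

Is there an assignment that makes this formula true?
Yes

Yes, the formula is satisfiable.

One satisfying assignment is: o=False, p=True, e=True, z=False, m=False

Verification: With this assignment, all 21 clauses evaluate to true.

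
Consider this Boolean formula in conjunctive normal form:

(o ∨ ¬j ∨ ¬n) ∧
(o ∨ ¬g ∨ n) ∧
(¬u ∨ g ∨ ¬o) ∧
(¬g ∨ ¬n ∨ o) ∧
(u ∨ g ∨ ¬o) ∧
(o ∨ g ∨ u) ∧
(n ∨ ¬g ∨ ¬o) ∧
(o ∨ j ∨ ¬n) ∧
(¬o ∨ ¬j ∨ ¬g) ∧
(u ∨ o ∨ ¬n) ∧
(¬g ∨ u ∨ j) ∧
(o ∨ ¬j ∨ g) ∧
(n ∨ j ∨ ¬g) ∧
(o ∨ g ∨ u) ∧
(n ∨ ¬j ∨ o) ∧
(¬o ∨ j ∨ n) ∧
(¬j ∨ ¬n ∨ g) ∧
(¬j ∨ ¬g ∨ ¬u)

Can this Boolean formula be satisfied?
Yes

Yes, the formula is satisfiable.

One satisfying assignment is: g=False, n=False, u=True, o=False, j=False

Verification: With this assignment, all 18 clauses evaluate to true.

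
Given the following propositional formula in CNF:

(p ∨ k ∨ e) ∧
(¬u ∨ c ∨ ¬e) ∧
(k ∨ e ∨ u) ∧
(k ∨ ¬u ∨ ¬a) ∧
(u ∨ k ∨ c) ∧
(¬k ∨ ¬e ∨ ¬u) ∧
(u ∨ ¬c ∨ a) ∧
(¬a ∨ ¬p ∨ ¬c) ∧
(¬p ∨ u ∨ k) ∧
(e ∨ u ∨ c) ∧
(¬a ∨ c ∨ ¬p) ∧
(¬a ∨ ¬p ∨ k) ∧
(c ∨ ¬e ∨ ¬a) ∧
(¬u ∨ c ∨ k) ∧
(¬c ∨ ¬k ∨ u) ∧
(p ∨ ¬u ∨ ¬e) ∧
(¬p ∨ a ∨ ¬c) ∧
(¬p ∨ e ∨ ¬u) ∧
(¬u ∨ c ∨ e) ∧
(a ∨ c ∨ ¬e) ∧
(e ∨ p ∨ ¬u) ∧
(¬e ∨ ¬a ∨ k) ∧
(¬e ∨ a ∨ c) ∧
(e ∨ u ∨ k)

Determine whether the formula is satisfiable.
No

No, the formula is not satisfiable.

No assignment of truth values to the variables can make all 24 clauses true simultaneously.

The formula is UNSAT (unsatisfiable).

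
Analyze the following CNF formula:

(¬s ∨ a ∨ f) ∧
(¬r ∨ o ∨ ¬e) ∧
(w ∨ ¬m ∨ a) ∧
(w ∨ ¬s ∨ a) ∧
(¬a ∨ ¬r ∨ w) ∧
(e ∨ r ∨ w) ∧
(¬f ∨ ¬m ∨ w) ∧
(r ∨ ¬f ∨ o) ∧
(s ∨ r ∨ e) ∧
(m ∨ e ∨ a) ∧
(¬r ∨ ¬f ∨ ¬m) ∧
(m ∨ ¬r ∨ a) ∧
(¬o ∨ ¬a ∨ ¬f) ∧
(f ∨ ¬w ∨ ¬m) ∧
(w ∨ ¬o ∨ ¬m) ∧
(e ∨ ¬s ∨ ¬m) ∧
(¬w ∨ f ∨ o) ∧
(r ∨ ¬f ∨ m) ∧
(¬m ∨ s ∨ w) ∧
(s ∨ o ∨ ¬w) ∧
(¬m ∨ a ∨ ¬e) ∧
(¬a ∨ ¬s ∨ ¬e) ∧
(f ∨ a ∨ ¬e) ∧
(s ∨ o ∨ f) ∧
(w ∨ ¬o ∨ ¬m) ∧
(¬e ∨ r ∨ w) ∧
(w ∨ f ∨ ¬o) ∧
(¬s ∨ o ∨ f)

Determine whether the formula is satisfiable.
Yes

Yes, the formula is satisfiable.

One satisfying assignment is: o=True, e=False, a=True, m=False, r=False, f=False, s=True, w=True

Verification: With this assignment, all 28 clauses evaluate to true.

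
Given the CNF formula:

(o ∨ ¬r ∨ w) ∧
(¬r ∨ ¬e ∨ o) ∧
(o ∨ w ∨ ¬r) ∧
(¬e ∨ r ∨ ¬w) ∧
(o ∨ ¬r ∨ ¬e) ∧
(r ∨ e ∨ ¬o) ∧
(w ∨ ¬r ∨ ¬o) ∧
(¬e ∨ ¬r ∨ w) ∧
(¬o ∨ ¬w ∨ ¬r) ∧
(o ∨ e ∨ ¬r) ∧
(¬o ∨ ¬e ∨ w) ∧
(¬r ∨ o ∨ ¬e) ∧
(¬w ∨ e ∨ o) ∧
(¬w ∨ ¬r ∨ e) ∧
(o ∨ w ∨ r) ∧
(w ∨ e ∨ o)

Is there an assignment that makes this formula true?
No

No, the formula is not satisfiable.

No assignment of truth values to the variables can make all 16 clauses true simultaneously.

The formula is UNSAT (unsatisfiable).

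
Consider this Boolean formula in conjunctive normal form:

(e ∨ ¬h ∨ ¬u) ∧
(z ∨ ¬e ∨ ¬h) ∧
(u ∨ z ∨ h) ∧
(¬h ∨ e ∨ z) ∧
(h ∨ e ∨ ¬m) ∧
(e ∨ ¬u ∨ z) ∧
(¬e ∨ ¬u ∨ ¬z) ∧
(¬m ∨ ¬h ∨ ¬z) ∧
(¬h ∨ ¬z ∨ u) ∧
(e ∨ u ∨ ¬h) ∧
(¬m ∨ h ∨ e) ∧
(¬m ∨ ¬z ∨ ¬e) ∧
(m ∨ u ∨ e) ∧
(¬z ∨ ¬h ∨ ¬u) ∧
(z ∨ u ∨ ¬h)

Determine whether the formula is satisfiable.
Yes

Yes, the formula is satisfiable.

One satisfying assignment is: m=False, u=False, h=False, z=True, e=True

Verification: With this assignment, all 15 clauses evaluate to true.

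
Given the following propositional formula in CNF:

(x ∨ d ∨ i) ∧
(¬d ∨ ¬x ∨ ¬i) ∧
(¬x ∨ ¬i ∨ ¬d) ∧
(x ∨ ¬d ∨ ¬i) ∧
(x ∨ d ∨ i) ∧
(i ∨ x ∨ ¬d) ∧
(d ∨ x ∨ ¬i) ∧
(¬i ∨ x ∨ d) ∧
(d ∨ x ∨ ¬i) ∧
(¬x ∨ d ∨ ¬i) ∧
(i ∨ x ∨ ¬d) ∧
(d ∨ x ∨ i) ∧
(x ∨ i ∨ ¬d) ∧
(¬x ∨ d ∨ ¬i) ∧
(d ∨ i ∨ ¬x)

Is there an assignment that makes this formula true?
Yes

Yes, the formula is satisfiable.

One satisfying assignment is: x=True, d=True, i=False

Verification: With this assignment, all 15 clauses evaluate to true.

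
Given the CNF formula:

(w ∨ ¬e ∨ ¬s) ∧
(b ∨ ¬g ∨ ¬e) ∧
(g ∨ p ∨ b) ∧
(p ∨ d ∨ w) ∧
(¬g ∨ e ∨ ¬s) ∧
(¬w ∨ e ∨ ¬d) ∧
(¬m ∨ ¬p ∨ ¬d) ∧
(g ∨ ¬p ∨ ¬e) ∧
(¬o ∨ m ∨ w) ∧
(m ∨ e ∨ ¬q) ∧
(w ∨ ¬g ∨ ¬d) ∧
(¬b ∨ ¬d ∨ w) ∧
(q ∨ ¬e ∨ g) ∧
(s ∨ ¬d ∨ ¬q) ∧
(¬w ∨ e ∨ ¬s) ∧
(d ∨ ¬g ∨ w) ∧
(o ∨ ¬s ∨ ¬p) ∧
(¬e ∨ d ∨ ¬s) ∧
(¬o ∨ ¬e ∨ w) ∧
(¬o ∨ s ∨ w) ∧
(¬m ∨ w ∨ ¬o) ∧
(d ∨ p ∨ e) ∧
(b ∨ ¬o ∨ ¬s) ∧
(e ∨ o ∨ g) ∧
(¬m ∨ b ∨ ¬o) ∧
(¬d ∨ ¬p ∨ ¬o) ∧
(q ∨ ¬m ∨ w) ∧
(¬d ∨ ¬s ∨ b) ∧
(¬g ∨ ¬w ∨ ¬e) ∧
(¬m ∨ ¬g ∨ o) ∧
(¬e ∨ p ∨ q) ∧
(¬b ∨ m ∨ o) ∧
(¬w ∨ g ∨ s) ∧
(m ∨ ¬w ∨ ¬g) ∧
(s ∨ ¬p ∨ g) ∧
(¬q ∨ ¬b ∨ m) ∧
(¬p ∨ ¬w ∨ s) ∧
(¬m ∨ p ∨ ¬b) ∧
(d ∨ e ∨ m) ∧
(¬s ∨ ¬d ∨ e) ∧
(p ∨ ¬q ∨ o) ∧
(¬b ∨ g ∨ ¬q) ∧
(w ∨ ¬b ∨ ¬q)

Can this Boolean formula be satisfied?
No

No, the formula is not satisfiable.

No assignment of truth values to the variables can make all 43 clauses true simultaneously.

The formula is UNSAT (unsatisfiable).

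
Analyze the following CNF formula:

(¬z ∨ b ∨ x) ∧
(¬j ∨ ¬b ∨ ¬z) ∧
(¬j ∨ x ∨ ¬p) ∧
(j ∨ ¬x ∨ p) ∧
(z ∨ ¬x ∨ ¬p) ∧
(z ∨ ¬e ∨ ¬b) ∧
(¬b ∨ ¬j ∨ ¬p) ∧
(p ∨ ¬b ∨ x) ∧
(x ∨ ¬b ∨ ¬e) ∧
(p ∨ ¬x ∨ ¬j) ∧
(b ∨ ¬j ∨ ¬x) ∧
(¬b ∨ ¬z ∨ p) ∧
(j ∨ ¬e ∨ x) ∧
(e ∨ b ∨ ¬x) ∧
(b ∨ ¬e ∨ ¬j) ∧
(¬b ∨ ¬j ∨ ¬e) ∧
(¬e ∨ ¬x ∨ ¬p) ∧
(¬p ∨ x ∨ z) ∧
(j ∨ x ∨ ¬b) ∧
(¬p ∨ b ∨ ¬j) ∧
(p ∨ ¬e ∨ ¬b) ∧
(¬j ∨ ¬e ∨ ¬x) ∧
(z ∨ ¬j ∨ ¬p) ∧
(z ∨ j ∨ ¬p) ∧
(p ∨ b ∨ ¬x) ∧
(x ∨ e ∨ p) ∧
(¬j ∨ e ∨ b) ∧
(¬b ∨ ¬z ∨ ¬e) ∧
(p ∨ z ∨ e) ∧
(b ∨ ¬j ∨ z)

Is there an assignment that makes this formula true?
Yes

Yes, the formula is satisfiable.

One satisfying assignment is: j=False, b=True, x=True, e=False, p=True, z=True

Verification: With this assignment, all 30 clauses evaluate to true.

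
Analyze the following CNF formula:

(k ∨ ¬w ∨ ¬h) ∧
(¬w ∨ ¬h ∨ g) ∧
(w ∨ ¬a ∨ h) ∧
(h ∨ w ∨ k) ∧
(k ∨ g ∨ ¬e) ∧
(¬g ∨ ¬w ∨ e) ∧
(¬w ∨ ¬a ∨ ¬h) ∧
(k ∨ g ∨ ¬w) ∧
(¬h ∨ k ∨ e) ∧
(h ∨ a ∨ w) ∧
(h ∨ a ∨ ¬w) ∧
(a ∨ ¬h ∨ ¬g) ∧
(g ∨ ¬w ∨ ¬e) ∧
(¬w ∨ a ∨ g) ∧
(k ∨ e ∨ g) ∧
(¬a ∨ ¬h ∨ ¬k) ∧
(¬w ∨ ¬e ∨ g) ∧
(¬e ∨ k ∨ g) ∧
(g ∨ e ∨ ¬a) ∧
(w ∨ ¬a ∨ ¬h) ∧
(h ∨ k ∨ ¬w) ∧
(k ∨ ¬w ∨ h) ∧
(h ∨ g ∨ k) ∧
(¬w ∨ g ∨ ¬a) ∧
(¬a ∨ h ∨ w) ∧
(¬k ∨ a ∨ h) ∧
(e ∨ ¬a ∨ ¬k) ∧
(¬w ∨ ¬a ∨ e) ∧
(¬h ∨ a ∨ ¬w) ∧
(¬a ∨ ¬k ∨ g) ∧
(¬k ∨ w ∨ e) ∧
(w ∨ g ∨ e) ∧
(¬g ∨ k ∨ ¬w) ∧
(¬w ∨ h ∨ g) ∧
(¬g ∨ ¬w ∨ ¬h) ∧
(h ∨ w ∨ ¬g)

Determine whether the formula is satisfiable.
Yes

Yes, the formula is satisfiable.

One satisfying assignment is: e=True, a=False, h=True, w=False, g=False, k=True

Verification: With this assignment, all 36 clauses evaluate to true.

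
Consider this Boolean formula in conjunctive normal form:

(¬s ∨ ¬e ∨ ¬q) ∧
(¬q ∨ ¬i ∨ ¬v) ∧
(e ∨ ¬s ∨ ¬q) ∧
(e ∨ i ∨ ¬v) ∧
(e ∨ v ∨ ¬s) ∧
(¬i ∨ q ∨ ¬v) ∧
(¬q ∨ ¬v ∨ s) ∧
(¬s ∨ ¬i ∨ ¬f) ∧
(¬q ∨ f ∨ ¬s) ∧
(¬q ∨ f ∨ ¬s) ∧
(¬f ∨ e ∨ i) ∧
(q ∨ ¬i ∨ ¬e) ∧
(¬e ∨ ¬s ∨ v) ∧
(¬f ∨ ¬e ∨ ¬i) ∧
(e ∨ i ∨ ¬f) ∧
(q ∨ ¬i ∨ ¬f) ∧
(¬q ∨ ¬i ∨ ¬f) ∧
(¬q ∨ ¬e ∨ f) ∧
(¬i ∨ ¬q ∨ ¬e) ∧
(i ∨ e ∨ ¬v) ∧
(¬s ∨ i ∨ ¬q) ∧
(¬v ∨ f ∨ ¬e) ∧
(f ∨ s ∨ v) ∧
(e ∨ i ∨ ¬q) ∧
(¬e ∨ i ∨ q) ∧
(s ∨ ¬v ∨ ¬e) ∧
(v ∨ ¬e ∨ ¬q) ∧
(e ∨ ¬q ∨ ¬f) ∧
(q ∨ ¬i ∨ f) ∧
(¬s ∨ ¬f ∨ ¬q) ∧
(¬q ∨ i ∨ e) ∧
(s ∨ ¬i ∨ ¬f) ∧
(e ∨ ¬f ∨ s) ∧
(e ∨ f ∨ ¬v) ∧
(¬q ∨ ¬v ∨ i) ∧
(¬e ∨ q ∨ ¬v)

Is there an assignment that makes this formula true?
No

No, the formula is not satisfiable.

No assignment of truth values to the variables can make all 36 clauses true simultaneously.

The formula is UNSAT (unsatisfiable).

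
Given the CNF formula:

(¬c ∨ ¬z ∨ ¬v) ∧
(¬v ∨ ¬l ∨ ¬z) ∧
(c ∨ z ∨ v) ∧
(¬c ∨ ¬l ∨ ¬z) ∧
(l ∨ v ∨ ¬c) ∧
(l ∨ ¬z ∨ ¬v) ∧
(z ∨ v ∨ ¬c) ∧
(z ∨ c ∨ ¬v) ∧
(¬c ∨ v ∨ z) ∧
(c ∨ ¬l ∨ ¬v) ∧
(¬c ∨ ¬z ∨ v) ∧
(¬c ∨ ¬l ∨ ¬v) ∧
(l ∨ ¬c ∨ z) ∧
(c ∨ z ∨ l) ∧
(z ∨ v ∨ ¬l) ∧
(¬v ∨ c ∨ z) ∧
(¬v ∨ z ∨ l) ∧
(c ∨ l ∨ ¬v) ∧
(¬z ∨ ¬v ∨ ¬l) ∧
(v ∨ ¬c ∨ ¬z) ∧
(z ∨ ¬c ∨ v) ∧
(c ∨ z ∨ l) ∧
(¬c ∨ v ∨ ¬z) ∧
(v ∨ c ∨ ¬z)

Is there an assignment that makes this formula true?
No

No, the formula is not satisfiable.

No assignment of truth values to the variables can make all 24 clauses true simultaneously.

The formula is UNSAT (unsatisfiable).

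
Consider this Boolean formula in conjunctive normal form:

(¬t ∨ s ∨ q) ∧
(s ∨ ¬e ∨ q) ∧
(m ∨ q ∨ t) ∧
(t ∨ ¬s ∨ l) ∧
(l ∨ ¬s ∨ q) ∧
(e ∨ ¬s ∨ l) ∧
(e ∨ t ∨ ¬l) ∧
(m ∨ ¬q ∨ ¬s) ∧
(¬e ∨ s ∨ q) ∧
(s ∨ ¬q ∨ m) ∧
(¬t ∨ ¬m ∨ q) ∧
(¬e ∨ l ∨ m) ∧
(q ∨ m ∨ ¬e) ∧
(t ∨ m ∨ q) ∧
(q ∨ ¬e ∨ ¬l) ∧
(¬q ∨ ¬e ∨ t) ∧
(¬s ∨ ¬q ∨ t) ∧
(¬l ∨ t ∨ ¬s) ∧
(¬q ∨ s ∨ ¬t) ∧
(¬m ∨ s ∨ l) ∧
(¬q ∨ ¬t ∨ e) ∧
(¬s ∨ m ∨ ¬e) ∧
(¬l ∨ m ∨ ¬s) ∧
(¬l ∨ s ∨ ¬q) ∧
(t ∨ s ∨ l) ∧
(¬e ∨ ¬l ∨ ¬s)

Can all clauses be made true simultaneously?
Yes

Yes, the formula is satisfiable.

One satisfying assignment is: t=True, e=True, m=True, q=True, s=True, l=False

Verification: With this assignment, all 26 clauses evaluate to true.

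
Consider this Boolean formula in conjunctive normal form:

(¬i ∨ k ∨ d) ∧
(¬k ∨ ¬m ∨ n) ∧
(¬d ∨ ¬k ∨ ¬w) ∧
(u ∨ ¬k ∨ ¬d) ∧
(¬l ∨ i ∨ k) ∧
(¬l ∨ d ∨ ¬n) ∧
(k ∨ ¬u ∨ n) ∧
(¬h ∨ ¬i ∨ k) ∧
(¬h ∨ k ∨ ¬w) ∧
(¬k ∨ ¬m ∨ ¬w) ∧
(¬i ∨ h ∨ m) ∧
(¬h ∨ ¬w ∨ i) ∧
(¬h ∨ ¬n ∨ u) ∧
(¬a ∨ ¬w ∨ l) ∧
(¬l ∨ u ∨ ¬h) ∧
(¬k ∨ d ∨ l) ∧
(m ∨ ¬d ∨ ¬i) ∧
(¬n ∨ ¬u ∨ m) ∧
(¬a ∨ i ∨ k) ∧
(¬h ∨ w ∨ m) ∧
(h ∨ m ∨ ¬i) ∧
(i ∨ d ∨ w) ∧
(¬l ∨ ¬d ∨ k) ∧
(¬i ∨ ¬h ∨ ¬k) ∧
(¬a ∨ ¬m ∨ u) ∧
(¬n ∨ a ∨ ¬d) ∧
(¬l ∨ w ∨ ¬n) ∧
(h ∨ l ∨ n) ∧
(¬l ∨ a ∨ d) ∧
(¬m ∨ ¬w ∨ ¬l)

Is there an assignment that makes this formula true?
Yes

Yes, the formula is satisfiable.

One satisfying assignment is: u=False, w=True, l=False, k=False, h=False, d=False, i=False, m=False, a=False, n=True

Verification: With this assignment, all 30 clauses evaluate to true.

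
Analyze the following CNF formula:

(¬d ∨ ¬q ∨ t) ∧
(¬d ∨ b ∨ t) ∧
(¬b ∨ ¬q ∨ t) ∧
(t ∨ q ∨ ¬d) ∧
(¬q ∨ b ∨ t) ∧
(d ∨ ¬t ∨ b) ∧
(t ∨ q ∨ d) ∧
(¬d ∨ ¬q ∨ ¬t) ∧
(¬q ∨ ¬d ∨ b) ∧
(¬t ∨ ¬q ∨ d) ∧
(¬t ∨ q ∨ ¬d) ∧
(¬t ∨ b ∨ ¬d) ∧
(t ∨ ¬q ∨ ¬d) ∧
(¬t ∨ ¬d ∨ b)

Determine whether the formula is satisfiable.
Yes

Yes, the formula is satisfiable.

One satisfying assignment is: b=True, q=False, d=False, t=True

Verification: With this assignment, all 14 clauses evaluate to true.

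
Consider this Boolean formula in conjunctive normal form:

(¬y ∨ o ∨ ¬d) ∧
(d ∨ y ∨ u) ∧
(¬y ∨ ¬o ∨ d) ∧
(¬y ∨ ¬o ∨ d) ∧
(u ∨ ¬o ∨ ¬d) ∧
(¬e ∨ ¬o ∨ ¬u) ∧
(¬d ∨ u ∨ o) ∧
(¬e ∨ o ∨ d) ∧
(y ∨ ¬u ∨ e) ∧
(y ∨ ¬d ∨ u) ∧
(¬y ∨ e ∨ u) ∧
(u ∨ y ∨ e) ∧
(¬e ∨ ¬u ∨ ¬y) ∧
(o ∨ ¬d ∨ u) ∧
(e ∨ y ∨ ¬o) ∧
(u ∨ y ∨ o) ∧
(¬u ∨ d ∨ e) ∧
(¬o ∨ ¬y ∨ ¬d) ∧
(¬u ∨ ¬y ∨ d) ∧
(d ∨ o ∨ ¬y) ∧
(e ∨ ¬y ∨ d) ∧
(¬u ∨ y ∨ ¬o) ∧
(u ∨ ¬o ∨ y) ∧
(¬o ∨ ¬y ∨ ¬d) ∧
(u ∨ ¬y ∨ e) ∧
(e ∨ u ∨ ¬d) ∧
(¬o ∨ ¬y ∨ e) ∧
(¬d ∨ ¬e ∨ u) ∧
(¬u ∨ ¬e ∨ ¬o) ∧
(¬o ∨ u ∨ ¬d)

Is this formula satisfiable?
Yes

Yes, the formula is satisfiable.

One satisfying assignment is: u=True, e=True, o=False, y=False, d=True

Verification: With this assignment, all 30 clauses evaluate to true.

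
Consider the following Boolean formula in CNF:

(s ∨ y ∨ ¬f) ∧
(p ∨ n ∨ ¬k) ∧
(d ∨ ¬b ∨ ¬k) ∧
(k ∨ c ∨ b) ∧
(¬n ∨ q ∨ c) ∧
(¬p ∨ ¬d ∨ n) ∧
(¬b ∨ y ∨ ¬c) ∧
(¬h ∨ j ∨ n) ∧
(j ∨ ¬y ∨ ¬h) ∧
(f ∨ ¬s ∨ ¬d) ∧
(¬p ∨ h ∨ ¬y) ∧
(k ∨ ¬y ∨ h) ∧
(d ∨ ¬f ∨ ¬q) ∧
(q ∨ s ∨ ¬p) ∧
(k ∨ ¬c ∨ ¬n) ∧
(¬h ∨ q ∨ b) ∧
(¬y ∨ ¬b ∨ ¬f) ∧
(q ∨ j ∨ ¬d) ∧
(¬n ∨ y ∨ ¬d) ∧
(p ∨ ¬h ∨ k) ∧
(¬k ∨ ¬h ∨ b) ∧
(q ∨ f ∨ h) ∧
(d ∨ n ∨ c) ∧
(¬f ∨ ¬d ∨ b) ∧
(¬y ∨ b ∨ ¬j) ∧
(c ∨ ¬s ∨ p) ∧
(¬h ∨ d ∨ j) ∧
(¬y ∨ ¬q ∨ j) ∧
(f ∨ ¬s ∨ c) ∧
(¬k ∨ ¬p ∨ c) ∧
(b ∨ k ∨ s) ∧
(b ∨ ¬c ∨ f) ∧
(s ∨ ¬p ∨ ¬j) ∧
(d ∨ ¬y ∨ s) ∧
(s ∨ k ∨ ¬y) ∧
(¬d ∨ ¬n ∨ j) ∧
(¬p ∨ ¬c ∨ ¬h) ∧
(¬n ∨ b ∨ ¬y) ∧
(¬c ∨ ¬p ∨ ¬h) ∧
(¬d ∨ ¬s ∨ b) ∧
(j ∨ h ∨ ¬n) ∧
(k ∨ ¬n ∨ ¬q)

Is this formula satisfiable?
Yes

Yes, the formula is satisfiable.

One satisfying assignment is: b=False, c=True, k=False, q=False, h=False, j=False, s=True, d=False, y=False, n=False, f=True, p=False

Verification: With this assignment, all 42 clauses evaluate to true.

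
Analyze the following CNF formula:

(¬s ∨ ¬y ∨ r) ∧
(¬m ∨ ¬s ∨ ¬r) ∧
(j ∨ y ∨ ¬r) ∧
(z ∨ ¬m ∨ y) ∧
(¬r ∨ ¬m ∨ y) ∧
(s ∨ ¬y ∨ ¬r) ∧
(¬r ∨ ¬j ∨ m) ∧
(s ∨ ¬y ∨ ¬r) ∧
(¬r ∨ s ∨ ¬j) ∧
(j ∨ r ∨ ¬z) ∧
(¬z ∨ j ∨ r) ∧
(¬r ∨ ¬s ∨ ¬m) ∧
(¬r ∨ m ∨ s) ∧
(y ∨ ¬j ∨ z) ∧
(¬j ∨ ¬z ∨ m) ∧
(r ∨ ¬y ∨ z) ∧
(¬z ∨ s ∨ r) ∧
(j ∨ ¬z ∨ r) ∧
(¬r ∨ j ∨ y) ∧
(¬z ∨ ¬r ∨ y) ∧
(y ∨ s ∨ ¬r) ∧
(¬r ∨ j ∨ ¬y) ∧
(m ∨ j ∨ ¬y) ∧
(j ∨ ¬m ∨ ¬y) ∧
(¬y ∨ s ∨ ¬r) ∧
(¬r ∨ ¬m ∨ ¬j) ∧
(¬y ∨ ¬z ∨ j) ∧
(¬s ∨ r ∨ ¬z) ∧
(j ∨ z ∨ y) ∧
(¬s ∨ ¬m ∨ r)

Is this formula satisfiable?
No

No, the formula is not satisfiable.

No assignment of truth values to the variables can make all 30 clauses true simultaneously.

The formula is UNSAT (unsatisfiable).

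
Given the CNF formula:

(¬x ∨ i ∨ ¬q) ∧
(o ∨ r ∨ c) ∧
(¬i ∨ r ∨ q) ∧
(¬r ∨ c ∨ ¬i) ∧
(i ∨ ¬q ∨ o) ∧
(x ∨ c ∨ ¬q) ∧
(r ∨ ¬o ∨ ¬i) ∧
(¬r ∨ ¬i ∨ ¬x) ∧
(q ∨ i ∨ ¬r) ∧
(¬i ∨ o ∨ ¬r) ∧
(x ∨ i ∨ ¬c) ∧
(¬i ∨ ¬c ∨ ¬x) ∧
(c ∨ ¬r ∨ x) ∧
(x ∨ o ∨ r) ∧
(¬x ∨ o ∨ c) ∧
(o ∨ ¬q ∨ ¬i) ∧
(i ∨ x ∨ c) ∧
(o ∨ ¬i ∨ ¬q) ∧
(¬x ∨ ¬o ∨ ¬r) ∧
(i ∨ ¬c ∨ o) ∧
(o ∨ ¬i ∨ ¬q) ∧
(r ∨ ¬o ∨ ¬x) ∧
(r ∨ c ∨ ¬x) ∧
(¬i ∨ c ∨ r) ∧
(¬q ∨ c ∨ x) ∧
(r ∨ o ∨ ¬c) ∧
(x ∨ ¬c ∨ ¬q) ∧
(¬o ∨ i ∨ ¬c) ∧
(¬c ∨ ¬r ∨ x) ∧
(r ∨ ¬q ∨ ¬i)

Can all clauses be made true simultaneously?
No

No, the formula is not satisfiable.

No assignment of truth values to the variables can make all 30 clauses true simultaneously.

The formula is UNSAT (unsatisfiable).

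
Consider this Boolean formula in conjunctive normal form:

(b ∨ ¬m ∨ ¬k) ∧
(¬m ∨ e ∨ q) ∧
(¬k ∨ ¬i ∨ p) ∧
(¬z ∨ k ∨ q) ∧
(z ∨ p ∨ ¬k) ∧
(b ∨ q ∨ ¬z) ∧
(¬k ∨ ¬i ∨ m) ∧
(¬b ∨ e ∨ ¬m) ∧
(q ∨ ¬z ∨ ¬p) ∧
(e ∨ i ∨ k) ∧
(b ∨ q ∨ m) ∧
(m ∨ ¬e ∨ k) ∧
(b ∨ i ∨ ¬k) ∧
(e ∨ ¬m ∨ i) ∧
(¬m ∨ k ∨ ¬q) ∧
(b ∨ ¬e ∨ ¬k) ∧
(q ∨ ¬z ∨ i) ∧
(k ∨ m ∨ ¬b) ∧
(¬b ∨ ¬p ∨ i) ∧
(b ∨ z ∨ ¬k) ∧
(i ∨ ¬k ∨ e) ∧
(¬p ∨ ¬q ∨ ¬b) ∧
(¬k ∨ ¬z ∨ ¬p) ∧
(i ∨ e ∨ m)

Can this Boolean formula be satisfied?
Yes

Yes, the formula is satisfiable.

One satisfying assignment is: z=False, i=False, q=False, k=False, b=False, e=True, m=True, p=False

Verification: With this assignment, all 24 clauses evaluate to true.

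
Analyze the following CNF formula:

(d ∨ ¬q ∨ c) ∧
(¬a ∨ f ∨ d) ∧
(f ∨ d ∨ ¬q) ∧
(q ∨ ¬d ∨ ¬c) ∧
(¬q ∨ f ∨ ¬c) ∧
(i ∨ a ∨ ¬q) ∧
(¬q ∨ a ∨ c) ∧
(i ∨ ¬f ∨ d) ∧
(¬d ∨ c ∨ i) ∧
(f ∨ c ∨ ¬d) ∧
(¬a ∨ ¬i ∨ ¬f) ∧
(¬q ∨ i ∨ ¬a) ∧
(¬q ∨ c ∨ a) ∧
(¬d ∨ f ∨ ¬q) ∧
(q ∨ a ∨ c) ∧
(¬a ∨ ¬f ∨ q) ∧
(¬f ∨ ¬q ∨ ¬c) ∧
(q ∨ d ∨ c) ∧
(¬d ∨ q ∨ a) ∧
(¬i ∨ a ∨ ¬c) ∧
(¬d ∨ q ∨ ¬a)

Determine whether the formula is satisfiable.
Yes

Yes, the formula is satisfiable.

One satisfying assignment is: c=True, q=False, i=False, f=False, a=False, d=False

Verification: With this assignment, all 21 clauses evaluate to true.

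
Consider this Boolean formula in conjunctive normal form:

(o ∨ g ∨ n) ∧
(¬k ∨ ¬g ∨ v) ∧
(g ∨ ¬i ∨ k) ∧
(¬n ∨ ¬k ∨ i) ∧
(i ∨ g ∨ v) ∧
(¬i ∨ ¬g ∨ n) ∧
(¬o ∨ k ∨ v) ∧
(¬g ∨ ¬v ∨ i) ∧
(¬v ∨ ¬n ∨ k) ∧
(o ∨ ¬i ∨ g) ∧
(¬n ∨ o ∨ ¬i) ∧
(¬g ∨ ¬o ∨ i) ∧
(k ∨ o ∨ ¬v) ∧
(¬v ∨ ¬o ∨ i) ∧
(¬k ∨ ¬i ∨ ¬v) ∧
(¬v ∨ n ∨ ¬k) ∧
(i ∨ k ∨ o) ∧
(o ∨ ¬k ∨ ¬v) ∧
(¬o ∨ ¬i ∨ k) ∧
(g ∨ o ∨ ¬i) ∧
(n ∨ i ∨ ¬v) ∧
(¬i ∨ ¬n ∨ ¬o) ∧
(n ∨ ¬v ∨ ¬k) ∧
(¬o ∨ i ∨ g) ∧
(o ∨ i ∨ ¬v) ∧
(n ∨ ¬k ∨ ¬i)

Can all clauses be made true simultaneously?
No

No, the formula is not satisfiable.

No assignment of truth values to the variables can make all 26 clauses true simultaneously.

The formula is UNSAT (unsatisfiable).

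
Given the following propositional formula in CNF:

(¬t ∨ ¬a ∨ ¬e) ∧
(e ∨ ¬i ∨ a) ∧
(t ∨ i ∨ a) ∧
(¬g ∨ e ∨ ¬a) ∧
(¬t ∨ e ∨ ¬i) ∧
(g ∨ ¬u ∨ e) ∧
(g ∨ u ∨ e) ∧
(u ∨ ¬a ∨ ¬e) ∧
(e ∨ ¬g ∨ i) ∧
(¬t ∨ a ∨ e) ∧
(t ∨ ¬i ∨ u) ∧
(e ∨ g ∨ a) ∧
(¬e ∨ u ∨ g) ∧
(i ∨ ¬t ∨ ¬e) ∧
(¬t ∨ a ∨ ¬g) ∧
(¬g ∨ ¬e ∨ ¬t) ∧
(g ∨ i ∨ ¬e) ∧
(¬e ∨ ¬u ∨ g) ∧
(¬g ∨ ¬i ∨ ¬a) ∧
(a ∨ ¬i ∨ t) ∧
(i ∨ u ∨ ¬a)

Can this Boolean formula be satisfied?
Yes

Yes, the formula is satisfiable.

One satisfying assignment is: e=True, g=True, a=True, t=False, u=True, i=False

Verification: With this assignment, all 21 clauses evaluate to true.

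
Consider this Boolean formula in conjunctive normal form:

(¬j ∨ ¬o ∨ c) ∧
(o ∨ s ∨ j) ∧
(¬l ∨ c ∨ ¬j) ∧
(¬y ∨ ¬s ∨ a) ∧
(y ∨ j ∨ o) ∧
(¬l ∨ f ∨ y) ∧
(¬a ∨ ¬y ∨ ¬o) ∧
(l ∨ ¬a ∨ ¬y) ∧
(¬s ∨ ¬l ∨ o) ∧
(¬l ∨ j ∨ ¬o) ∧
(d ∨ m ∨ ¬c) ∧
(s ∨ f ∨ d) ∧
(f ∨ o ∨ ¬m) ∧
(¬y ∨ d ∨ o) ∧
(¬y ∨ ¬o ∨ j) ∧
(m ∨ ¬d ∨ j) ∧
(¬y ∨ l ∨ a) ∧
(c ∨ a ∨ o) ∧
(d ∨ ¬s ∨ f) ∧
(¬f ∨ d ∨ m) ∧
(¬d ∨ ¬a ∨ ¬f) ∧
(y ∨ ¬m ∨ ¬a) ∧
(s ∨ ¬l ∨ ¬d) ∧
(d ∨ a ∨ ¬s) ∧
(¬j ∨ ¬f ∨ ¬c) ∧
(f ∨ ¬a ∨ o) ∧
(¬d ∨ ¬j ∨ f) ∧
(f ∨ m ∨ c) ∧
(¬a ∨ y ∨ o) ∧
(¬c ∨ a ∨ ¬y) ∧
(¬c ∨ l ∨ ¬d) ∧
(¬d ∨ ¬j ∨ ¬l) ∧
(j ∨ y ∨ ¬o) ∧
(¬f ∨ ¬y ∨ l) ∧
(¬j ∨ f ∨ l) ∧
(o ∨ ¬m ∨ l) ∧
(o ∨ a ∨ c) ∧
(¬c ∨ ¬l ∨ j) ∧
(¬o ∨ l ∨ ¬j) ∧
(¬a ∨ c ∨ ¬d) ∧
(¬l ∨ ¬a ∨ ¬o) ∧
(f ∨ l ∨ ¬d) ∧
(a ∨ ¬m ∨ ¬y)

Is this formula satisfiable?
No

No, the formula is not satisfiable.

No assignment of truth values to the variables can make all 43 clauses true simultaneously.

The formula is UNSAT (unsatisfiable).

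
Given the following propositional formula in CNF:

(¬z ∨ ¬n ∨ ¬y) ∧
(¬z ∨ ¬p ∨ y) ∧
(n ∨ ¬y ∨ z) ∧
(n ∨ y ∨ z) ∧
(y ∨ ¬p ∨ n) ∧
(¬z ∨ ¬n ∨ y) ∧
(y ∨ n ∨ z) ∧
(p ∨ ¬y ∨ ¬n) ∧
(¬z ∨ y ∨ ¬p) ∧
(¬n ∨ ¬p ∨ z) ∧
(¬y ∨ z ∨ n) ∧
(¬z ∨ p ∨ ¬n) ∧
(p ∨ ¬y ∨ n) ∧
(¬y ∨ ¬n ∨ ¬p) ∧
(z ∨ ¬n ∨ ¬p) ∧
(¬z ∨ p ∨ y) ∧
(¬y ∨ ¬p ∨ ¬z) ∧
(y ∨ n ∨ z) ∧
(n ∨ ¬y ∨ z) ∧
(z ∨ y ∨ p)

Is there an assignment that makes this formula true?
No

No, the formula is not satisfiable.

No assignment of truth values to the variables can make all 20 clauses true simultaneously.

The formula is UNSAT (unsatisfiable).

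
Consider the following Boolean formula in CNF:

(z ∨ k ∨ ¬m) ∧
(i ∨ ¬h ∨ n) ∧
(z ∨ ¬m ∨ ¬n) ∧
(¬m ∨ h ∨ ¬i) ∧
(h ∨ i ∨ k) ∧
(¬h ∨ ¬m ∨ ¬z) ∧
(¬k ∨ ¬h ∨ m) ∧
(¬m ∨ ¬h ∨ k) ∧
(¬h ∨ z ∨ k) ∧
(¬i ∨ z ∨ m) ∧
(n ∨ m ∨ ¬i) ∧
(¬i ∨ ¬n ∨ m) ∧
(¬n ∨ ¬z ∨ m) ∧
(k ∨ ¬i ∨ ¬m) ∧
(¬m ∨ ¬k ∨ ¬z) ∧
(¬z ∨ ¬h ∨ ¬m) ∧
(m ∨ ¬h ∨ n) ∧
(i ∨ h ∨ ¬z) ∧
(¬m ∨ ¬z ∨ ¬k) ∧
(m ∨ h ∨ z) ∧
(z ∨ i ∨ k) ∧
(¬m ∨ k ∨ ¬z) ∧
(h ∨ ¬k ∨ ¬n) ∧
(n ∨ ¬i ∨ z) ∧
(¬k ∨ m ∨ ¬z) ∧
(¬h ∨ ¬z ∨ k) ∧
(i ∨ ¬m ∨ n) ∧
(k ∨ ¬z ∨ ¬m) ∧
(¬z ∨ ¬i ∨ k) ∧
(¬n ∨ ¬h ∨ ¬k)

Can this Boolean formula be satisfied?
No

No, the formula is not satisfiable.

No assignment of truth values to the variables can make all 30 clauses true simultaneously.

The formula is UNSAT (unsatisfiable).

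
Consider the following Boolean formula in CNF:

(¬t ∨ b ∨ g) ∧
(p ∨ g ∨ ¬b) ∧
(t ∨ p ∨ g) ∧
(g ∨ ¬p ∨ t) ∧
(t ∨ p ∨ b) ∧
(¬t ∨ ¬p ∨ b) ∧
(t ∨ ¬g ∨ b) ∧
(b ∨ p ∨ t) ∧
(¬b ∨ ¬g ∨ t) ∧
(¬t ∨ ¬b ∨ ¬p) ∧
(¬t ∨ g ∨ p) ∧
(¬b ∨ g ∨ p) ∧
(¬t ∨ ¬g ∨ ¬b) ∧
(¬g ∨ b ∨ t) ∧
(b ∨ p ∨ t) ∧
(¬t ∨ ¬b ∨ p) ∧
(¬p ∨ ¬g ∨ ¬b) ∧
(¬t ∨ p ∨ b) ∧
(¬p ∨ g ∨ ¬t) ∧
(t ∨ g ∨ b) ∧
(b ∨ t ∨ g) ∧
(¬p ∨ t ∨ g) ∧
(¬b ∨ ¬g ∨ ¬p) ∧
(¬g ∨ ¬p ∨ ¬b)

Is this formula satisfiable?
No

No, the formula is not satisfiable.

No assignment of truth values to the variables can make all 24 clauses true simultaneously.

The formula is UNSAT (unsatisfiable).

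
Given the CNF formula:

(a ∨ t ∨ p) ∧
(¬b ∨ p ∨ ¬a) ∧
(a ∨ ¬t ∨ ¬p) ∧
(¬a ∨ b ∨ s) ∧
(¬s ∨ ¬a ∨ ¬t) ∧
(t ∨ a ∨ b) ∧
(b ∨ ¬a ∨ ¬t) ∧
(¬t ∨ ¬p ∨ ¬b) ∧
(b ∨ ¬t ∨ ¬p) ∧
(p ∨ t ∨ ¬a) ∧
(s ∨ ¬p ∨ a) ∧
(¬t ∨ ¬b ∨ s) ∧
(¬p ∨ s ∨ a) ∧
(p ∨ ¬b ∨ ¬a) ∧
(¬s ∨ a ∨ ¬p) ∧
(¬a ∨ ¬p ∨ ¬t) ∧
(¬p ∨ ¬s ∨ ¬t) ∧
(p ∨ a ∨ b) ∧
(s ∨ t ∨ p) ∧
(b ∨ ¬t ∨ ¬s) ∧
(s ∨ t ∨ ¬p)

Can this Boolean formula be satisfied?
Yes

Yes, the formula is satisfiable.

One satisfying assignment is: a=True, s=True, p=True, t=False, b=True

Verification: With this assignment, all 21 clauses evaluate to true.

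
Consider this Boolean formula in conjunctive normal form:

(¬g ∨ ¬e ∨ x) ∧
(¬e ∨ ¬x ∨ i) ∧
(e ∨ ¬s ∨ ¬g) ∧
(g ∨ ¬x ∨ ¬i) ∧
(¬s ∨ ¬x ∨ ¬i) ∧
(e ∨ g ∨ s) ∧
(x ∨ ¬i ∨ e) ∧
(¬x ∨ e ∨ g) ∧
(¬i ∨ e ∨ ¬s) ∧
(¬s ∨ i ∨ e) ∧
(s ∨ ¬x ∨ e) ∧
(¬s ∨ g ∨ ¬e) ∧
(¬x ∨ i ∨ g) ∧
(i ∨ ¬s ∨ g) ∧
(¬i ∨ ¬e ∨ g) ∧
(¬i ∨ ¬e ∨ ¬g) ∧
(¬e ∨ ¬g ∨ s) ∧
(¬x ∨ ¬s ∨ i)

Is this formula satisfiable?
Yes

Yes, the formula is satisfiable.

One satisfying assignment is: s=False, i=False, g=True, x=False, e=False

Verification: With this assignment, all 18 clauses evaluate to true.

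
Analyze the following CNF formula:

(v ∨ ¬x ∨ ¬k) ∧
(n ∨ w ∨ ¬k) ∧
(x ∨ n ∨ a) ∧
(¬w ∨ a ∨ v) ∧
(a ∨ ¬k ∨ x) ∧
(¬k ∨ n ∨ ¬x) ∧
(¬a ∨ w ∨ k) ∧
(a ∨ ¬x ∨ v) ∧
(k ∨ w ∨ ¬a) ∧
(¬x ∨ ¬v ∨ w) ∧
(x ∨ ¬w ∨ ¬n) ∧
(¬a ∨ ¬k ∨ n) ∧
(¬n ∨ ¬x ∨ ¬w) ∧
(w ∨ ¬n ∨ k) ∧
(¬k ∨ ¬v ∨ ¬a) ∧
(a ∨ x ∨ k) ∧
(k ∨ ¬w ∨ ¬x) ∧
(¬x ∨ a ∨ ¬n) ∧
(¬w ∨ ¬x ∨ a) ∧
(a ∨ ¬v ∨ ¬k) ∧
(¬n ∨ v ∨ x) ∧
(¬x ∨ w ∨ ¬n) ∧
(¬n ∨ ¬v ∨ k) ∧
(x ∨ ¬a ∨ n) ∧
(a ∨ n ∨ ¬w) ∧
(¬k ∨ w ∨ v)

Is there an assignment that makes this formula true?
No

No, the formula is not satisfiable.

No assignment of truth values to the variables can make all 26 clauses true simultaneously.

The formula is UNSAT (unsatisfiable).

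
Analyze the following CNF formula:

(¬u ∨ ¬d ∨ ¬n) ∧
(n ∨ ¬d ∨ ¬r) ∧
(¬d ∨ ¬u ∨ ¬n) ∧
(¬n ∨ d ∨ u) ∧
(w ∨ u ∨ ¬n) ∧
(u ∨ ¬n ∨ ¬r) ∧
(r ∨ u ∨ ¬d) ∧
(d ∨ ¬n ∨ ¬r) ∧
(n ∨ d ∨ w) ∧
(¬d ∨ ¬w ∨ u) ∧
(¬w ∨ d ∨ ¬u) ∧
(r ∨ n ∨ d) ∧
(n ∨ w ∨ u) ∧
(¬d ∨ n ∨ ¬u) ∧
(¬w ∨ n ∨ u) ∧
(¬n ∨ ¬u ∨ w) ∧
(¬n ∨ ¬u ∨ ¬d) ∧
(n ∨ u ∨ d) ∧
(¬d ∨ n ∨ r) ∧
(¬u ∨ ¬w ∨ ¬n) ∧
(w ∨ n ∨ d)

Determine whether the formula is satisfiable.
No

No, the formula is not satisfiable.

No assignment of truth values to the variables can make all 21 clauses true simultaneously.

The formula is UNSAT (unsatisfiable).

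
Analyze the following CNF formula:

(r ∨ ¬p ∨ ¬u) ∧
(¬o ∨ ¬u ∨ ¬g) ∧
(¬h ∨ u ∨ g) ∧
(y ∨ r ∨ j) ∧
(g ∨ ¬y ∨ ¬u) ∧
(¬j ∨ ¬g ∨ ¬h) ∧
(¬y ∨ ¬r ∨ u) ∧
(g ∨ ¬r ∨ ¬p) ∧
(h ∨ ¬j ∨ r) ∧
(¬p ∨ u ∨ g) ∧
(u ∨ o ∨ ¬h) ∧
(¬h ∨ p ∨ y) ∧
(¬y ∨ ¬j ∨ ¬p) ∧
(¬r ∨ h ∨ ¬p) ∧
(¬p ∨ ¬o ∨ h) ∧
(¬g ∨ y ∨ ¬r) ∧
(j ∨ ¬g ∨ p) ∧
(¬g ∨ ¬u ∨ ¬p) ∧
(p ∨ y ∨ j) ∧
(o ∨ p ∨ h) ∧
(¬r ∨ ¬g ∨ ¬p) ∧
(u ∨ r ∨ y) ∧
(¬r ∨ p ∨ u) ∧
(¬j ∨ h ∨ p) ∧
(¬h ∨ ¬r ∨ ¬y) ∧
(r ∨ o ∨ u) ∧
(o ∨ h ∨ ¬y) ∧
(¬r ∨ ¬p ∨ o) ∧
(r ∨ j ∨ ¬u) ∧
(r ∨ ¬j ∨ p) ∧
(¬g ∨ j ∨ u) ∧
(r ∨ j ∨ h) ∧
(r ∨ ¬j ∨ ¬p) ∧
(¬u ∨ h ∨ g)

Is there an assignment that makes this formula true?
No

No, the formula is not satisfiable.

No assignment of truth values to the variables can make all 34 clauses true simultaneously.

The formula is UNSAT (unsatisfiable).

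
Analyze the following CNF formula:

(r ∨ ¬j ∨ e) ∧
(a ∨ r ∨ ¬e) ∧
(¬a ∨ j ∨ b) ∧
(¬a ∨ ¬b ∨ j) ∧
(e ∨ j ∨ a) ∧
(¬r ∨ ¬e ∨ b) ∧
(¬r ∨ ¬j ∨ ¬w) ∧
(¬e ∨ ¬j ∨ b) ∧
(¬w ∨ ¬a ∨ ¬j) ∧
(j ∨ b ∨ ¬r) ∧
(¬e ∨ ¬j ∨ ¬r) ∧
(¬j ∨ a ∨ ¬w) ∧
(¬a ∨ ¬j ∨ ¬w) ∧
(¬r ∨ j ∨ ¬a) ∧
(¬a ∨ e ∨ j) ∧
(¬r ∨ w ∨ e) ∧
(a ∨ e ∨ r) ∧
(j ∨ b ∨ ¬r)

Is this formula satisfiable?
Yes

Yes, the formula is satisfiable.

One satisfying assignment is: r=False, j=True, a=True, b=True, e=True, w=False

Verification: With this assignment, all 18 clauses evaluate to true.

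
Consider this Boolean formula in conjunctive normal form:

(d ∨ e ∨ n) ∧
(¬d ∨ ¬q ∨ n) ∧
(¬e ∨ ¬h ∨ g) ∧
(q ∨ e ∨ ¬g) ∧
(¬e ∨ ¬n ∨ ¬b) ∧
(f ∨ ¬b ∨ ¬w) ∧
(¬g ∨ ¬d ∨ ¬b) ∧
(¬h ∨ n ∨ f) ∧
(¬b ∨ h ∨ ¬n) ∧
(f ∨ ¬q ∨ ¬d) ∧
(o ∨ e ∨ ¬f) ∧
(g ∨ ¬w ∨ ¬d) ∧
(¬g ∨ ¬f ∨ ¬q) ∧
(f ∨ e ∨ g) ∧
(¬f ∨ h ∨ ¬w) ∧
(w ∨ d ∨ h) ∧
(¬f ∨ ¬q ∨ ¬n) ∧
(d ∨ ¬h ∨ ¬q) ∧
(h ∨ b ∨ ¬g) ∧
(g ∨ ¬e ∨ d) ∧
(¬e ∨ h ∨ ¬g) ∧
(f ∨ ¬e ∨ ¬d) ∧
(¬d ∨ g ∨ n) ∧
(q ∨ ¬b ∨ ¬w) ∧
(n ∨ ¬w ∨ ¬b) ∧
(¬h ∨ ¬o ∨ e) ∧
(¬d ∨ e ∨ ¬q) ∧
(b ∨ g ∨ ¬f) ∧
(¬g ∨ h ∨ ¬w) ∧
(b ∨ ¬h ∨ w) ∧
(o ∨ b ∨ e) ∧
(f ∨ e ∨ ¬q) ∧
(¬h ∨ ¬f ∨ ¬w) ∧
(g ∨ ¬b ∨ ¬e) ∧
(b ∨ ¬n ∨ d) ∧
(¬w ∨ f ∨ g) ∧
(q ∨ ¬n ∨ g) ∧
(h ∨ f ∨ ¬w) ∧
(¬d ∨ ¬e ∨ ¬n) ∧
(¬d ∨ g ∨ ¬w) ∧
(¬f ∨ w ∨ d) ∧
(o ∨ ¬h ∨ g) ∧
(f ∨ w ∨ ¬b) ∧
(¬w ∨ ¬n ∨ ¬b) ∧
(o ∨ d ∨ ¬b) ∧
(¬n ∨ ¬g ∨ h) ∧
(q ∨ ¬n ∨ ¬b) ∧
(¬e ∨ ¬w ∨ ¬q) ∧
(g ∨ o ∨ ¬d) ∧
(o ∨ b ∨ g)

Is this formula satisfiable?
No

No, the formula is not satisfiable.

No assignment of truth values to the variables can make all 50 clauses true simultaneously.

The formula is UNSAT (unsatisfiable).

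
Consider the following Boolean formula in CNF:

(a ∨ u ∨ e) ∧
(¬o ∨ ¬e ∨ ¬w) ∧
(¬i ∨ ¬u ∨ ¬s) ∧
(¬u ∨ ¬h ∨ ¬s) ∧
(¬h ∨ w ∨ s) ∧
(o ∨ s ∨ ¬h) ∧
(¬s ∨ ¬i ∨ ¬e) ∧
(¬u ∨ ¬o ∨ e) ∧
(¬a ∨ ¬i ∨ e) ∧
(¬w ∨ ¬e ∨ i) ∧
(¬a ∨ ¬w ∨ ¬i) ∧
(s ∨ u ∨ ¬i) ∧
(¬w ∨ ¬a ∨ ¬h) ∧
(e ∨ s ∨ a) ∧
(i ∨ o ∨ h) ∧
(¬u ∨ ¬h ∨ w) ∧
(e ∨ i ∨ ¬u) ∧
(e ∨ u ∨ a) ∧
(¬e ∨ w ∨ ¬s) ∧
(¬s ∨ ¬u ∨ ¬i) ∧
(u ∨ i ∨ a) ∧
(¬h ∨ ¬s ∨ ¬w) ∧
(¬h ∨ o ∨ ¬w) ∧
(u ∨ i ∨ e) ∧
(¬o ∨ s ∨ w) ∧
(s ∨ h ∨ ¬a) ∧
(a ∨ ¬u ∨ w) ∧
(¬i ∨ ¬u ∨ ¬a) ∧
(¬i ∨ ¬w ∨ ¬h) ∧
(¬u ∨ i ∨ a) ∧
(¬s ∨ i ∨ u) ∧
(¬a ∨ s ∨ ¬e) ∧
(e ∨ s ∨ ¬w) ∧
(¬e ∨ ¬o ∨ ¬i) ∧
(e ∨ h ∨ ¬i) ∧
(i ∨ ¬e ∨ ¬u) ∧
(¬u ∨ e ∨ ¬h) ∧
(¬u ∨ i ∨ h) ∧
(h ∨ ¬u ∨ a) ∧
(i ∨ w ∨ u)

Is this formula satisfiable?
No

No, the formula is not satisfiable.

No assignment of truth values to the variables can make all 40 clauses true simultaneously.

The formula is UNSAT (unsatisfiable).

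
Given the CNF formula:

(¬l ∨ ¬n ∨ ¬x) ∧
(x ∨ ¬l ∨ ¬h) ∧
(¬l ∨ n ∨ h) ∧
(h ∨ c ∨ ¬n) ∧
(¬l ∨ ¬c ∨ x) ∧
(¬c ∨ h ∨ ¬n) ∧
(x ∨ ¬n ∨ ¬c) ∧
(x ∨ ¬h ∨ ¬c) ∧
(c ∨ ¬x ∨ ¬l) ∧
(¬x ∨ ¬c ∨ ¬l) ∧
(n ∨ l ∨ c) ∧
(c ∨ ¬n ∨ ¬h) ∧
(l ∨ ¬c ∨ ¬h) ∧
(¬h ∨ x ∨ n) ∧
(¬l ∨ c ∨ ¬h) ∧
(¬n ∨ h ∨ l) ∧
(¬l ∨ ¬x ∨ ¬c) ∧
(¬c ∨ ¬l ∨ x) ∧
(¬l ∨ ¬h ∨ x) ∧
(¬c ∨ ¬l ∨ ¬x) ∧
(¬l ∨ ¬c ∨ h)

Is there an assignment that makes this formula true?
Yes

Yes, the formula is satisfiable.

One satisfying assignment is: x=False, c=True, n=False, h=False, l=False

Verification: With this assignment, all 21 clauses evaluate to true.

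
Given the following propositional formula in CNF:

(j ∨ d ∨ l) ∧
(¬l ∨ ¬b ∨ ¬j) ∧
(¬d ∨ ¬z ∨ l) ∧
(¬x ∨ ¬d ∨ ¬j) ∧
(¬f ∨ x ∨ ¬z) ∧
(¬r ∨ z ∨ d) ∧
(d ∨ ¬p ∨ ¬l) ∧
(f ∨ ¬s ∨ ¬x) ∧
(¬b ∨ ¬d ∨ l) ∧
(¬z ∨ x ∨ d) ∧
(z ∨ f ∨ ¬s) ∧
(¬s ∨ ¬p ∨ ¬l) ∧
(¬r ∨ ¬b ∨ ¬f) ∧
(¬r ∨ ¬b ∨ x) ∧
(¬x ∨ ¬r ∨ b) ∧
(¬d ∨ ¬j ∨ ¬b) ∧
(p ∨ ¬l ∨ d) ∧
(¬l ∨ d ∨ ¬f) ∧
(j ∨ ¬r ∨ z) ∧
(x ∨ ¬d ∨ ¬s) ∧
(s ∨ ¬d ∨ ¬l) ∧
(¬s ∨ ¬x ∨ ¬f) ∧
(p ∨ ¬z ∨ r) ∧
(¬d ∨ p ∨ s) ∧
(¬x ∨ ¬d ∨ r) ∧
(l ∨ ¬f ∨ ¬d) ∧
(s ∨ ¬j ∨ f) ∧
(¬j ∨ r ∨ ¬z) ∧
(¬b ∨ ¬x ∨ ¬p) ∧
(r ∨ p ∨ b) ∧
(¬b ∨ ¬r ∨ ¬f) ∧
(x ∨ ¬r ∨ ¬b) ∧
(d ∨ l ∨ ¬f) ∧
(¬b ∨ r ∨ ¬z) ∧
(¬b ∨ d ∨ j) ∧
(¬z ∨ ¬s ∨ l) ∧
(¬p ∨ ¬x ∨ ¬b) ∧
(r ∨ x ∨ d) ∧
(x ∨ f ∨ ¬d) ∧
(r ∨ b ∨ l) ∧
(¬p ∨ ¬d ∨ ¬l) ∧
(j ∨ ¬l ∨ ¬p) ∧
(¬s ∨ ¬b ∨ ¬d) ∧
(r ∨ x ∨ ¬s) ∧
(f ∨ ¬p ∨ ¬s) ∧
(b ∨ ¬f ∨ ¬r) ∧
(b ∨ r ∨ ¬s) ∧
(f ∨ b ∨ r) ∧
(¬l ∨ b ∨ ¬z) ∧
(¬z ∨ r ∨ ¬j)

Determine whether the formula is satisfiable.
No

No, the formula is not satisfiable.

No assignment of truth values to the variables can make all 50 clauses true simultaneously.

The formula is UNSAT (unsatisfiable).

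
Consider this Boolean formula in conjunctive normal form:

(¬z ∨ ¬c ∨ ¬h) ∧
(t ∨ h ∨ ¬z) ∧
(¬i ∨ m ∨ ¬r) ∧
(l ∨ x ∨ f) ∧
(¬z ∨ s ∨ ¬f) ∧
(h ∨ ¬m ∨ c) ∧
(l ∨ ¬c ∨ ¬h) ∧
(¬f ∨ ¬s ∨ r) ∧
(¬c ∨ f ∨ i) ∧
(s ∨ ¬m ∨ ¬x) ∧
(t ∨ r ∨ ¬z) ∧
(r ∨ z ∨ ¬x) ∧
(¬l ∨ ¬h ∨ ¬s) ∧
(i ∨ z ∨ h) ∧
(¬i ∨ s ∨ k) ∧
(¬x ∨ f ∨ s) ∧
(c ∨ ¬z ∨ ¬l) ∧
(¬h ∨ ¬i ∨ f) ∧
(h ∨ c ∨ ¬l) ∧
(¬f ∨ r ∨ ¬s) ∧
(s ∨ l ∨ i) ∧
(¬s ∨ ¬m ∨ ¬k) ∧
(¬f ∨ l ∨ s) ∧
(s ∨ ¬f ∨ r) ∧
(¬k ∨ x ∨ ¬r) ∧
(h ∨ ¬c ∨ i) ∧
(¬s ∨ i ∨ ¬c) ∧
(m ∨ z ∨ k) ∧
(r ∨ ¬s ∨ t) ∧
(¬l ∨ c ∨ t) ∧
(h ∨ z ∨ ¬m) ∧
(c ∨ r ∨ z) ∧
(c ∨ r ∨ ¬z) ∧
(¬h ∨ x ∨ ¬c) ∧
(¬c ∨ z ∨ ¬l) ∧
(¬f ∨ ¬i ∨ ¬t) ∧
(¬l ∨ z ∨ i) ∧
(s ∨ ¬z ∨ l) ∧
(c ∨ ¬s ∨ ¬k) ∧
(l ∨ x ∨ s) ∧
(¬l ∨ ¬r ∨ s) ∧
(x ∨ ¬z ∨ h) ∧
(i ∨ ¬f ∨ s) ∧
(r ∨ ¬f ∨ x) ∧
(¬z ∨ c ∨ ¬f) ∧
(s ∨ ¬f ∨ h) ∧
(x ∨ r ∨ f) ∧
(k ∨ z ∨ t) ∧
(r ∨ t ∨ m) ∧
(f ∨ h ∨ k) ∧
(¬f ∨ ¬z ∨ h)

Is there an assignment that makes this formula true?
Yes

Yes, the formula is satisfiable.

One satisfying assignment is: f=False, m=False, r=True, k=False, s=True, l=False, t=False, h=True, i=False, x=True, z=True, c=False

Verification: With this assignment, all 51 clauses evaluate to true.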